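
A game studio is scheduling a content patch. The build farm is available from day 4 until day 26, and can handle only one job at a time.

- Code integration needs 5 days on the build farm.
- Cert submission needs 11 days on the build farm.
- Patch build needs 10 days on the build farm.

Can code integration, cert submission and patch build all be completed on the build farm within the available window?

The build farm window is 26 − 4 = 22 days.
Running back to back, the jobs need 5 + 11 + 10 = 26 days on the build farm.
Since 26 > 22, they cannot all fit.

No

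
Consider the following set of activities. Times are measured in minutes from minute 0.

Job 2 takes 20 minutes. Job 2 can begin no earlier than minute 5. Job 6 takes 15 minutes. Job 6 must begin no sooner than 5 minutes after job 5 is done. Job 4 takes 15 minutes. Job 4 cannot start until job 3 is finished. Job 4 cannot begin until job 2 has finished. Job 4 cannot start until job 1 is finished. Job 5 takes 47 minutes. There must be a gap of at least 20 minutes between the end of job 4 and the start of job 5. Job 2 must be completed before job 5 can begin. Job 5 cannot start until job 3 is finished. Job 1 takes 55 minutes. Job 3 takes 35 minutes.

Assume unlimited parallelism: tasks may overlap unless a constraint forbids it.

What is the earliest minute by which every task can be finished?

Job 3 has no prerequisites, so it starts at minute 0 and finishes at minute 35.
After its own release at minute 5, job 2 can start at minute 5 and finishes at minute 25.
Job 1 can start immediately at minute 0; it finishes at minute 55.
Job 4 cannot start until job 3 (finishes minute 35); job 2 (finishes minute 25); job 1 (finishes minute 55). The controlling bound is minute 55, so job 4 finishes at 55 + 15 = minute 70.
Job 5 needs all of job 4 (finishes minute 70, plus 20-minute gap → minute 90); job 2 (finishes minute 25); job 3 (finishes minute 35). That puts its earliest start at minute 90; it finishes at 90 + 47 = minute 137.
Job 6 cannot begin until job 5 (finishes minute 137, plus 5-minute gap → minute 142). It runs from minute 142 to 142 + 15 = minute 157.
All tasks are finished once the last one completes. Finish times: Job 1 at 55, Job 2 at 25, Job 3 at 35, Job 4 at 70, Job 5 at 137, Job 6 at 157. The latest is minute 157.

157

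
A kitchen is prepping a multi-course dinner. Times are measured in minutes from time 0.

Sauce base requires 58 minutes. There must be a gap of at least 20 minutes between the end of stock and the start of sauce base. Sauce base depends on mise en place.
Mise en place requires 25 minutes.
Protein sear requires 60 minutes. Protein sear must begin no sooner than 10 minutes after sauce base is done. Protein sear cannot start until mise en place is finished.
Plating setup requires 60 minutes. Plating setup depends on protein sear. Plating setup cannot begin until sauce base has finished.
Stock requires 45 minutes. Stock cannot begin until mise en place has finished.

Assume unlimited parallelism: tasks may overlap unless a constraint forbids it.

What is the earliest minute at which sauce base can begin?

90

Nothing blocks mise en place, so it runs from minute 0 to minute 25.
After mise en place (finishes minute 25), stock can start at minute 25 and finishes at minute 70.
Sauce base waits on stock (finishes minute 70, plus 20-minute gap → minute 90); mise en place (finishes minute 25). The latest of these is minute 90, which is the earliest sauce base can start.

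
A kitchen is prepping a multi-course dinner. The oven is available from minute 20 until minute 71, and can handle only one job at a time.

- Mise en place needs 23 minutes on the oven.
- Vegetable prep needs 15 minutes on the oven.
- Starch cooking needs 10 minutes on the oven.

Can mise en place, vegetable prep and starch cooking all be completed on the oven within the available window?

The oven window is 71 − 20 = 51 minutes.
Running back to back, the jobs need 23 + 15 + 10 = 48 minutes on the oven.
Since 48 ≤ 51, they fit within the window.

Yes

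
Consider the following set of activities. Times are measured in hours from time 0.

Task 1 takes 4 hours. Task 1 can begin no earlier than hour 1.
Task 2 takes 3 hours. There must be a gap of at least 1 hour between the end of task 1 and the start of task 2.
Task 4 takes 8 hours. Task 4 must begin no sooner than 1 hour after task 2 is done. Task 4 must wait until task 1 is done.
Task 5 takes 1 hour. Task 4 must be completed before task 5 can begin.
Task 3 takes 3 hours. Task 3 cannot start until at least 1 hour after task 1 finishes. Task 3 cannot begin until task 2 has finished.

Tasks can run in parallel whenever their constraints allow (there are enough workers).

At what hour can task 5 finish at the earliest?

19

Task 1 waits on its own release at hour 1, so it starts at hour 1 and finishes at 1 + 4 = hour 5.
Task 2 waits on task 1 (finishes hour 5, plus 1-hour gap → hour 6), so it starts at hour 6 and finishes at 6 + 3 = hour 9.
Task 4 needs all of task 2 (finishes hour 9, plus 1-hour gap → hour 10); task 1 (finishes hour 5). That puts its earliest start at hour 10; it finishes at 10 + 8 = hour 18.
After task 4 (finishes hour 18), task 5 can start at hour 18 and finishes at hour 19.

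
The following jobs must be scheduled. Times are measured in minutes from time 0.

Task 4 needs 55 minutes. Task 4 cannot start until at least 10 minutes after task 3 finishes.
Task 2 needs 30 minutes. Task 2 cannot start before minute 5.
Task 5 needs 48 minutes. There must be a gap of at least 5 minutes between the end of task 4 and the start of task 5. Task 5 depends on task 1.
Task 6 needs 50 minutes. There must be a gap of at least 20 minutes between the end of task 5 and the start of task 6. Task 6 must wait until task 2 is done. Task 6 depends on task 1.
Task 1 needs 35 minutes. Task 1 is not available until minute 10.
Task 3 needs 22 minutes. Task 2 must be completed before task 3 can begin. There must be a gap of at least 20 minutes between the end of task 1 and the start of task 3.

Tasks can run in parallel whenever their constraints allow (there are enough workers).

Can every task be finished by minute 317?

Yes

Task 2 waits on its own release at minute 5, so it starts at minute 5 and finishes at 5 + 30 = minute 35.
Task 1 cannot begin until its own release at minute 10. It runs from minute 10 to 10 + 35 = minute 45.
Task 3 needs all of task 2 (finishes minute 35); task 1 (finishes minute 45, plus 20-minute gap → minute 65). That puts its earliest start at minute 65; it finishes at 65 + 22 = minute 87.
Task 4 waits on task 3 (finishes minute 87, plus 10-minute gap → minute 97), so it starts at minute 97 and finishes at 97 + 55 = minute 152.
Task 5 needs all of task 4 (finishes minute 152, plus 5-minute gap → minute 157); task 1 (finishes minute 45). That puts its earliest start at minute 157; it finishes at 157 + 48 = minute 205.
Task 6 has to wait for task 5 (finishes minute 205, plus 20-minute gap → minute 225); task 2 (finishes minute 35); task 1 (finishes minute 45). The latest of these is minute 225, so task 6 runs minute 225 to 225 + 50 = minute 275.
Every task is finished by minute 275, which is no later than the deadline of 317, so the schedule is feasible.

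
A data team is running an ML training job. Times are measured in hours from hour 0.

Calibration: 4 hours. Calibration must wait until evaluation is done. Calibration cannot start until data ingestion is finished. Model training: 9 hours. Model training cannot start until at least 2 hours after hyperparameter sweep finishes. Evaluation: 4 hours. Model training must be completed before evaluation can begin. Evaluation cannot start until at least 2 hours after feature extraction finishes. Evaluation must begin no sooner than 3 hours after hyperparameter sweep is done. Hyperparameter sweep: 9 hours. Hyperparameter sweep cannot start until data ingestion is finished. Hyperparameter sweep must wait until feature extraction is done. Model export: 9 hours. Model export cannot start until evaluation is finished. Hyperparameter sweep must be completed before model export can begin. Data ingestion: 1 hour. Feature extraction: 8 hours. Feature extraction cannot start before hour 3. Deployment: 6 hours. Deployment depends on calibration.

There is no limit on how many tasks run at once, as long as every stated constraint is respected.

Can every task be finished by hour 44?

No

Feature extraction waits on its own release at hour 3, so it starts at hour 3 and finishes at 3 + 8 = hour 11.
Data ingestion has no prerequisites, so it starts at hour 0 and finishes at hour 1.
Hyperparameter sweep has to wait for data ingestion (finishes hour 1); feature extraction (finishes hour 11). The latest of these is hour 11, so hyperparameter sweep runs hour 11 to 11 + 9 = hour 20.
Model training waits on hyperparameter sweep (finishes hour 20, plus 2-hour gap → hour 22), so it starts at hour 22 and finishes at 22 + 9 = hour 31.
Evaluation cannot start until model training (finishes hour 31); feature extraction (finishes hour 11, plus 2-hour gap → hour 13); hyperparameter sweep (finishes hour 20, plus 3-hour gap → hour 23). The controlling bound is hour 31, so evaluation finishes at 31 + 4 = hour 35.
For model export: evaluation (finishes hour 35); hyperparameter sweep (finishes hour 20). Taking the maximum gives a start of hour 35, and it finishes at 35 + 9 = hour 44.
For calibration: evaluation (finishes hour 35); data ingestion (finishes hour 1). Taking the maximum gives a start of hour 35, and it finishes at 35 + 4 = hour 39.
Deployment cannot begin until calibration (finishes hour 39). It runs from hour 39 to 39 + 6 = hour 45.
The earliest everything can be done is hour 45, which is after the deadline of 44, so it is not possible.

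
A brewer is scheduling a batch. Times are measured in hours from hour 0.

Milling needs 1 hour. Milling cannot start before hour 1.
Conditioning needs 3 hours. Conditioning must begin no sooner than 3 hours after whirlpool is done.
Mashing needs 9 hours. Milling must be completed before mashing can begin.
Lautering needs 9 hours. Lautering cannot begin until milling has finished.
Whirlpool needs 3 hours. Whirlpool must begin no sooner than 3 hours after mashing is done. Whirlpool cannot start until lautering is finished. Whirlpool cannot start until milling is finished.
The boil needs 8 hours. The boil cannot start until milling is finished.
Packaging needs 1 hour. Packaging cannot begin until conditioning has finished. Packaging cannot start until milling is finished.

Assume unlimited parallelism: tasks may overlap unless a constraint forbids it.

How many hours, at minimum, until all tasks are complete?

Milling waits on its own release at hour 1, so it starts at hour 1 and finishes at 1 + 1 = hour 2.
The boil waits on milling (finishes hour 2), so it starts at hour 2 and finishes at 2 + 8 = hour 10.
Lautering cannot begin until milling (finishes hour 2). It runs from hour 2 to 2 + 9 = hour 11.
Mashing cannot begin until milling (finishes hour 2). It runs from hour 2 to 2 + 9 = hour 11.
Whirlpool has to wait for mashing (finishes hour 11, plus 3-hour gap → hour 14); lautering (finishes hour 11); milling (finishes hour 2). The latest of these is hour 14, so whirlpool runs hour 14 to 14 + 3 = hour 17.
After whirlpool (finishes hour 17, plus 3-hour gap → hour 20), conditioning can start at hour 20 and finishes at hour 23.
Packaging cannot start until conditioning (finishes hour 23); milling (finishes hour 2). The controlling bound is hour 23, so packaging finishes at 23 + 1 = hour 24.
All tasks are finished once the last one completes. Finish times: Milling at 2, Mashing at 11, Lautering at 11, The boil at 10, Whirlpool at 17, Conditioning at 23, Packaging at 24. The latest is hour 24.

24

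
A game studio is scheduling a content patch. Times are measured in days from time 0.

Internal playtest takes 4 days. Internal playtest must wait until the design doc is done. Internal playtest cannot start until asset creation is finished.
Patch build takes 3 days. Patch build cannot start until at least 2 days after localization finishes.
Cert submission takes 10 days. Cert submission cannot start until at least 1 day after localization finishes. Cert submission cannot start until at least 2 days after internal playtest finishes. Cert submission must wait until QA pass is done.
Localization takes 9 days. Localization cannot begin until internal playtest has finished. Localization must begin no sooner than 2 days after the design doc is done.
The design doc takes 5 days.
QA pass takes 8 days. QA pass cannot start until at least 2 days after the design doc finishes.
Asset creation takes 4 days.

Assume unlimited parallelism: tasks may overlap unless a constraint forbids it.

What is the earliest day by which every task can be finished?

Asset creation can start immediately at day 0; it finishes at day 4.
The design doc can start immediately at day 0; it finishes at day 5.
QA pass cannot begin until the design doc (finishes day 5, plus 2-day gap → day 7). It runs from day 7 to 7 + 8 = day 15.
Internal playtest needs all of the design doc (finishes day 5); asset creation (finishes day 4). That puts its earliest start at day 5; it finishes at 5 + 4 = day 9.
Localization cannot start until internal playtest (finishes day 9); the design doc (finishes day 5, plus 2-day gap → day 7). The controlling bound is day 9, so localization finishes at 9 + 9 = day 18.
Patch build cannot begin until localization (finishes day 18, plus 2-day gap → day 20). It runs from day 20 to 20 + 3 = day 23.
For cert submission: localization (finishes day 18, plus 1-day gap → day 19); internal playtest (finishes day 9, plus 2-day gap → day 11); QA pass (finishes day 15). Taking the maximum gives a start of day 19, and it finishes at 19 + 10 = day 29.
All tasks are finished once the last one completes. Finish times: The design doc at 5, Asset creation at 4, Internal playtest at 9, Localization at 18, QA pass at 15, Cert submission at 29, Patch build at 23. The latest is day 29.

29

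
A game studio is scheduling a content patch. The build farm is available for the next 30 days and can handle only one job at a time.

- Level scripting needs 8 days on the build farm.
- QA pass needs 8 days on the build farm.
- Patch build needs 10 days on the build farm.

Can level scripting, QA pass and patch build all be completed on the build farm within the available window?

Running back to back, the jobs need 8 + 8 + 10 = 26 days on the build farm.
Since 26 ≤ 30, they fit within the window.

Yes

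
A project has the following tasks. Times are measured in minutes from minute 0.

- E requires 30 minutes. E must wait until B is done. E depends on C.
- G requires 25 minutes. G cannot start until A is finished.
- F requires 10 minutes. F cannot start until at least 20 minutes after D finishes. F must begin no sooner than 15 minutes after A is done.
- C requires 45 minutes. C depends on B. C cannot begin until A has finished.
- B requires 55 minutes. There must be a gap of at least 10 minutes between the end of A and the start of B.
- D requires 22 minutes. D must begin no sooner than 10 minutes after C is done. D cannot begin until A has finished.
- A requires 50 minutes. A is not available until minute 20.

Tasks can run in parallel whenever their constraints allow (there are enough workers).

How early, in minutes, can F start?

A waits on its own release at minute 20, so it starts at minute 20 and finishes at 20 + 50 = minute 70.
B waits on A (finishes minute 70, plus 10-minute gap → minute 80), so it starts at minute 80 and finishes at 80 + 55 = minute 135.
C has to wait for B (finishes minute 135); A (finishes minute 70). The latest of these is minute 135, so C runs minute 135 to 135 + 45 = minute 180.
D has to wait for C (finishes minute 180, plus 10-minute gap → minute 190); A (finishes minute 70). The latest of these is minute 190, so D runs minute 190 to 190 + 22 = minute 212.
F waits on D (finishes minute 212, plus 20-minute gap → minute 232); A (finishes minute 70, plus 15-minute gap → minute 85). The latest of these is minute 232, which is the earliest F can start.

232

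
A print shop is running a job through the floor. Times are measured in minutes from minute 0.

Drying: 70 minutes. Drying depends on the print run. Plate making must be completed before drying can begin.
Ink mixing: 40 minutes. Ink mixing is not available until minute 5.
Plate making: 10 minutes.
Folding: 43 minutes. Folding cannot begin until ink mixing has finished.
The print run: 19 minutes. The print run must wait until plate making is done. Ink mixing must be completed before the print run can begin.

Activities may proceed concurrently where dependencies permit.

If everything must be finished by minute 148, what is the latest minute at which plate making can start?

49

Nothing follows drying; the deadline of minute 148 is its only limit. It must start by 148 − 70 = minute 78.
The print run has to be done before drying (must start by minute 78). That means finishing by minute 78, i.e. starting by 78 − 19 = minute 59.
Plate making feeds the print run (must start by minute 59); drying (must start by minute 78). Taking the minimum, plate making must finish by minute 59 and start by 59 − 10 = minute 49.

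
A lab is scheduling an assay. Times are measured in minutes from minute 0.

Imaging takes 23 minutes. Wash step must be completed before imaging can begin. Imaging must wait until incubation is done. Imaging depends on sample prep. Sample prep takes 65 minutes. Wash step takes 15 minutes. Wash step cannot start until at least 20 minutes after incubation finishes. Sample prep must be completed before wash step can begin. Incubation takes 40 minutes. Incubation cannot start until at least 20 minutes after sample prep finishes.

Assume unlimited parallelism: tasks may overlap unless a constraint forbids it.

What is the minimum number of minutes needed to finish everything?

183

Nothing blocks sample prep, so it runs from minute 0 to minute 65.
Incubation waits on sample prep (finishes minute 65, plus 20-minute gap → minute 85), so it starts at minute 85 and finishes at 85 + 40 = minute 125.
For wash step: incubation (finishes minute 125, plus 20-minute gap → minute 145); sample prep (finishes minute 65). Taking the maximum gives a start of minute 145, and it finishes at 145 + 15 = minute 160.
For imaging: wash step (finishes minute 160); incubation (finishes minute 125); sample prep (finishes minute 65). Taking the maximum gives a start of minute 160, and it finishes at 160 + 23 = minute 183.
All tasks are finished once the last one completes. Finish times: Sample prep at 65, Incubation at 125, Wash step at 160, Imaging at 183. The latest is minute 183.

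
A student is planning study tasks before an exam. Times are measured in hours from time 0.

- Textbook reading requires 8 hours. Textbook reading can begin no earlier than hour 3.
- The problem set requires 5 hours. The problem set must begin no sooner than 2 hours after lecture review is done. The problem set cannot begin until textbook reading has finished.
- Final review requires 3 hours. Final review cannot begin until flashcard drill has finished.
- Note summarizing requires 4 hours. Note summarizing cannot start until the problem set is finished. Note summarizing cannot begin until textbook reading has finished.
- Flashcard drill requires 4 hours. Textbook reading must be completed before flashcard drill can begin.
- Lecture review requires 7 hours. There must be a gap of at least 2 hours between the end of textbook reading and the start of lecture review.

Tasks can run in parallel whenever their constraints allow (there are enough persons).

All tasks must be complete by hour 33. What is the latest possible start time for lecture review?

Nothing follows note summarizing; the deadline of hour 33 is its only limit. It must start by 33 − 4 = hour 29.
The problem set feeds into note summarizing (must start by hour 29); so the problem set must finish by hour 29 and therefore start by hour 24.
Lecture review has to be done before the problem set (must start by hour 24, minus 2-hour gap → hour 22). That means finishing by hour 22, i.e. starting by 22 − 7 = hour 15.

15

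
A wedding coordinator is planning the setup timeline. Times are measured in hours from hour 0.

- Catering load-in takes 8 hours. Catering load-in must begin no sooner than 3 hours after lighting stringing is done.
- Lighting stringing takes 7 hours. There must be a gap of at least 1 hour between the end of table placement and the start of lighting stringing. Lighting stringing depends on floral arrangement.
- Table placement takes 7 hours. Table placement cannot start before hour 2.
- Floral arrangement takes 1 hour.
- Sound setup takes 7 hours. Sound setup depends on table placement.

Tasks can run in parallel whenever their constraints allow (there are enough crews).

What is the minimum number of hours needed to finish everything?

Floral arrangement has no prerequisites, so it starts at hour 0 and finishes at hour 1.
Table placement waits on its own release at hour 2, so it starts at hour 2 and finishes at 2 + 7 = hour 9.
Sound setup cannot begin until table placement (finishes hour 9). It runs from hour 9 to 9 + 7 = hour 16.
Lighting stringing cannot start until table placement (finishes hour 9, plus 1-hour gap → hour 10); floral arrangement (finishes hour 1). The controlling bound is hour 10, so lighting stringing finishes at 10 + 7 = hour 17.
After lighting stringing (finishes hour 17, plus 3-hour gap → hour 20), catering load-in can start at hour 20 and finishes at hour 28.
All tasks are finished once the last one completes. Finish times: Table placement at 9, Floral arrangement at 1, Lighting stringing at 17, Sound setup at 16, Catering load-in at 28. The latest is hour 28.

28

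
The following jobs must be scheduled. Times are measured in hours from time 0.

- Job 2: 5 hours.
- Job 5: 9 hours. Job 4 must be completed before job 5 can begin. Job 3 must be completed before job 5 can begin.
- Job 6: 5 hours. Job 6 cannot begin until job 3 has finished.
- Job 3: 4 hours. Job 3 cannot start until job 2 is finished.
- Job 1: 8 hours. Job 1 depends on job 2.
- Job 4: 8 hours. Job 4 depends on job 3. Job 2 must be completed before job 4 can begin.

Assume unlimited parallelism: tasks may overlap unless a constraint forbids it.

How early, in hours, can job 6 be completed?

Nothing blocks job 2, so it runs from hour 0 to hour 5.
Job 3 cannot begin until job 2 (finishes hour 5). It runs from hour 5 to 5 + 4 = hour 9.
After job 3 (finishes hour 9), job 6 can start at hour 9 and finishes at hour 14.

14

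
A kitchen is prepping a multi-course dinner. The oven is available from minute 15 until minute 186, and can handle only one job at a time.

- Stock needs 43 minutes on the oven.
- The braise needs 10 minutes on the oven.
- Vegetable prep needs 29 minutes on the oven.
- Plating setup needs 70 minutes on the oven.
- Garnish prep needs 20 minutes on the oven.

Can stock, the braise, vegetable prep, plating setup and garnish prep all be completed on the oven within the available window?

No

The oven window is 186 − 15 = 171 minutes.
Running back to back, the jobs need 43 + 10 + 29 + 70 + 20 = 172 minutes on the oven.
Since 172 > 171, they cannot all fit.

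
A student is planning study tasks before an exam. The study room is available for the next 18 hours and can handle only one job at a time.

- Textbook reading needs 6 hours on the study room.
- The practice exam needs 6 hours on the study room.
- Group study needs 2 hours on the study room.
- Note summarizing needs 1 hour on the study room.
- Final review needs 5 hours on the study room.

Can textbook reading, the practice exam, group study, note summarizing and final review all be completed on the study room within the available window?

No

Running back to back, the jobs need 6 + 6 + 2 + 1 + 5 = 20 hours on the study room.
Since 20 > 18, they cannot all fit.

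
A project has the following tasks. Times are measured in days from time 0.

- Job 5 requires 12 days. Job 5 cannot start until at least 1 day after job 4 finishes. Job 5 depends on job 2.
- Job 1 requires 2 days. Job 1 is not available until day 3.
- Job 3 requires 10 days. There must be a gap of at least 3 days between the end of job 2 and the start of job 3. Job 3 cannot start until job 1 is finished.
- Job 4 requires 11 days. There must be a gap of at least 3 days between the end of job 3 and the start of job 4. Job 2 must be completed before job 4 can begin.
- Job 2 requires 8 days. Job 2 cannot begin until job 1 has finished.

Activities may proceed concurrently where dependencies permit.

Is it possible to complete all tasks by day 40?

Job 1 waits on its own release at day 3, so it starts at day 3 and finishes at 3 + 2 = day 5.
After job 1 (finishes day 5), job 2 can start at day 5 and finishes at day 13.
Job 3 needs all of job 2 (finishes day 13, plus 3-day gap → day 16); job 1 (finishes day 5). That puts its earliest start at day 16; it finishes at 16 + 10 = day 26.
Job 4 needs all of job 3 (finishes day 26, plus 3-day gap → day 29); job 2 (finishes day 13). That puts its earliest start at day 29; it finishes at 29 + 11 = day 40.
Job 5 has to wait for job 4 (finishes day 40, plus 1-day gap → day 41); job 2 (finishes day 13). The latest of these is day 41, so job 5 runs day 41 to 41 + 12 = day 53.
The earliest everything can be done is day 53, which is after the deadline of 40, so it is not possible.

No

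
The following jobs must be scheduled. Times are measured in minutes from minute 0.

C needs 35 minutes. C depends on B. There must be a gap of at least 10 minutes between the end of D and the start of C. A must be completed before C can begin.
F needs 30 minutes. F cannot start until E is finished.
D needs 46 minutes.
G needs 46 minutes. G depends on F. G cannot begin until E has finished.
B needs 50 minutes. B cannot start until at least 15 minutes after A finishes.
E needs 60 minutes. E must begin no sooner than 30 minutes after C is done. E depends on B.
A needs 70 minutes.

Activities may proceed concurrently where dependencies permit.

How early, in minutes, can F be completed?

290

D can start immediately at minute 0; it finishes at minute 46.
A has no prerequisites, so it starts at minute 0 and finishes at minute 70.
After A (finishes minute 70, plus 15-minute gap → minute 85), B can start at minute 85 and finishes at minute 135.
C has to wait for B (finishes minute 135); D (finishes minute 46, plus 10-minute gap → minute 56); A (finishes minute 70). The latest of these is minute 135, so C runs minute 135 to 135 + 35 = minute 170.
E needs all of C (finishes minute 170, plus 30-minute gap → minute 200); B (finishes minute 135). That puts its earliest start at minute 200; it finishes at 200 + 60 = minute 260.
F waits on E (finishes minute 260), so it starts at minute 260 and finishes at 260 + 30 = minute 290.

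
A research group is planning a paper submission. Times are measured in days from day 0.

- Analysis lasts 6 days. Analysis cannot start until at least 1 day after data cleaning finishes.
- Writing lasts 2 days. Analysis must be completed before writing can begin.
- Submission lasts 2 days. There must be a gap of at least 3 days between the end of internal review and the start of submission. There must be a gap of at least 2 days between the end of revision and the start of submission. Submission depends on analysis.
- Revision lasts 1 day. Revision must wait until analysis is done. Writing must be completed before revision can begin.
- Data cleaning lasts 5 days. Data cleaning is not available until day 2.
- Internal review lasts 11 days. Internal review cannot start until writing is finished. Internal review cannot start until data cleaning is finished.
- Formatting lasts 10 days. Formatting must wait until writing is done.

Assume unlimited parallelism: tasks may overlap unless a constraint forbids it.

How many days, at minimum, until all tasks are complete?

Data cleaning cannot begin until its own release at day 2. It runs from day 2 to 2 + 5 = day 7.
After data cleaning (finishes day 7, plus 1-day gap → day 8), analysis can start at day 8 and finishes at day 14.
Writing waits on analysis (finishes day 14), so it starts at day 14 and finishes at 14 + 2 = day 16.
After writing (finishes day 16), formatting can start at day 16 and finishes at day 26.
Revision cannot start until analysis (finishes day 14); writing (finishes day 16). The controlling bound is day 16, so revision finishes at 16 + 1 = day 17.
Internal review has to wait for writing (finishes day 16); data cleaning (finishes day 7). The latest of these is day 16, so internal review runs day 16 to 16 + 11 = day 27.
Submission has to wait for internal review (finishes day 27, plus 3-day gap → day 30); revision (finishes day 17, plus 2-day gap → day 19); analysis (finishes day 14). The latest of these is day 30, so submission runs day 30 to 30 + 2 = day 32.
All tasks are finished once the last one completes. Finish times: Data cleaning at 7, Analysis at 14, Writing at 16, Internal review at 27, Revision at 17, Formatting at 26, Submission at 32. The latest is day 32.

32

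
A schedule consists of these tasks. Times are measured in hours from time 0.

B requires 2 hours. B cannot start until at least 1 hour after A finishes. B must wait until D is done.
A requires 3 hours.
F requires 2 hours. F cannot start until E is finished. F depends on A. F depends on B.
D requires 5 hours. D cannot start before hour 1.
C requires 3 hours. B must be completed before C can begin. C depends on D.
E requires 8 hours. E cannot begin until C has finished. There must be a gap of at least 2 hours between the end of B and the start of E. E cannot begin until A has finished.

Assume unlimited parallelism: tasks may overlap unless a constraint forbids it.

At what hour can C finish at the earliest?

D cannot begin until its own release at hour 1. It runs from hour 1 to 1 + 5 = hour 6.
A can start immediately at hour 0; it finishes at hour 3.
B has to wait for A (finishes hour 3, plus 1-hour gap → hour 4); D (finishes hour 6). The latest of these is hour 6, so B runs hour 6 to 6 + 2 = hour 8.
C needs all of B (finishes hour 8); D (finishes hour 6). That puts its earliest start at hour 8; it finishes at 8 + 3 = hour 11.

11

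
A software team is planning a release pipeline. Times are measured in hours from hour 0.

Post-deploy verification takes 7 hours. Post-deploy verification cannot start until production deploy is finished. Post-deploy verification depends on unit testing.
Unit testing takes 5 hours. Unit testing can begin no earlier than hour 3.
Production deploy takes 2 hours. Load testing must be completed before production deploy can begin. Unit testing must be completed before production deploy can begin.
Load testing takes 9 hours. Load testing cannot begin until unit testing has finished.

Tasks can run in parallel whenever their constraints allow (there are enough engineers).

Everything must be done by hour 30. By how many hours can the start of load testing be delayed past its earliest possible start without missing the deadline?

4

Unit testing cannot begin until its own release at hour 3. It runs from hour 3 to 3 + 5 = hour 8.
Load testing waits on unit testing (finishes hour 8), so it starts at hour 8 and finishes at 8 + 9 = hour 17.

Working backward from the deadline:
Post-deploy verification has no dependents, so it just needs to finish by hour 30. Starting by 30 − 7 = hour 23 achieves that.
Production deploy feeds into post-deploy verification (must start by hour 23); so production deploy must finish by hour 23 and therefore start by hour 21.
Since production deploy (must start by hour 21) depends on it, load testing must finish by hour 21. Backing off its 9-hour duration gives a latest start of hour 12.
So load testing can start as early as hour 8 and as late as hour 12, giving 12 − 8 = 4 hours of slack.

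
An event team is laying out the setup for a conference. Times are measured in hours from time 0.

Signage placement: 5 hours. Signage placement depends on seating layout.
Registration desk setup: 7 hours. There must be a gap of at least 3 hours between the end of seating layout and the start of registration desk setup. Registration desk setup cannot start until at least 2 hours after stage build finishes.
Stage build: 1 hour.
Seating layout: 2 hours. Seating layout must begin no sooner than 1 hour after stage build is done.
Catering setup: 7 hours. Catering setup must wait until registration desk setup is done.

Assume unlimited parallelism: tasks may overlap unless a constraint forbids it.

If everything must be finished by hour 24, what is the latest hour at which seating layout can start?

5

Nothing follows catering setup; the deadline of hour 24 is its only limit. It must start by 24 − 7 = hour 17.
Registration desk setup feeds into catering setup (must start by hour 17); so registration desk setup must finish by hour 17 and therefore start by hour 10.
To finish by hour 24, signage placement (duration 5) must start no later than hour 19.
Seating layout has several dependents: registration desk setup (must start by hour 10, minus 3-hour gap → hour 7); signage placement (must start by hour 19). The earliest of those limits is hour 7, so seating layout must start by 7 − 2 = hour 5.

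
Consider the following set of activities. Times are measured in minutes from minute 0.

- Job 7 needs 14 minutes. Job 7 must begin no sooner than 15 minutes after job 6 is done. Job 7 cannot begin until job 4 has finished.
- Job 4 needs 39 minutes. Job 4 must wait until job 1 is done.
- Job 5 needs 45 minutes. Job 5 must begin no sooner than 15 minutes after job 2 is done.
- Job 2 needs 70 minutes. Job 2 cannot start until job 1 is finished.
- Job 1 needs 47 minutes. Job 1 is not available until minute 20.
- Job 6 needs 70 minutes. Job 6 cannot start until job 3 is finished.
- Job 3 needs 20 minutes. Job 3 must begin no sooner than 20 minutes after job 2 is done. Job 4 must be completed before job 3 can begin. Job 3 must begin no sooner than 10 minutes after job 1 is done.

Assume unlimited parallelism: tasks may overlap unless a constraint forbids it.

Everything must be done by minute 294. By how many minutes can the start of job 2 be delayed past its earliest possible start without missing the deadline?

Job 1 cannot begin until its own release at minute 20. It runs from minute 20 to 20 + 47 = minute 67.
Job 2 cannot begin until job 1 (finishes minute 67). It runs from minute 67 to 67 + 70 = minute 137.

Working backward from the deadline:
Job 7 has no dependents, so it just needs to finish by minute 294. Starting by 294 − 14 = minute 280 achieves that.
Job 6 must finish before job 7 (must start by minute 280, minus 15-minute gap → minute 265). With a 70-minute duration, job 6 must start by 265 − 70 = minute 195.
Job 3 feeds into job 6 (must start by minute 195); so job 3 must finish by minute 195 and therefore start by minute 175.
Nothing follows job 5; the deadline of minute 294 is its only limit. It must start by 294 − 45 = minute 249.
Job 2 feeds job 3 (must start by minute 175, minus 20-minute gap → minute 155); job 5 (must start by minute 249, minus 15-minute gap → minute 234). Taking the minimum, job 2 must finish by minute 155 and start by 155 − 70 = minute 85.
So job 2 can start as early as minute 67 and as late as minute 85, giving 85 − 67 = 18 minutes of slack.

18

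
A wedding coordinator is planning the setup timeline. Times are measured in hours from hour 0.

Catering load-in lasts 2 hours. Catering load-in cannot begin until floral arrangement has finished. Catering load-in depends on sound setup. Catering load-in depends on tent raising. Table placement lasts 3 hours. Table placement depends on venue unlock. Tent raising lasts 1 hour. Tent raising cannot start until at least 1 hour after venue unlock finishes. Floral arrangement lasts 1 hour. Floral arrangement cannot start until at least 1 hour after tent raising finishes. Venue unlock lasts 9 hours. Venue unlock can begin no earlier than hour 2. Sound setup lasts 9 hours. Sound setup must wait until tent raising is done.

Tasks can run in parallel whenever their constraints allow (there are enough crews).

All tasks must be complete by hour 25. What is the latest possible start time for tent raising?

Catering load-in must finish by hour 25; it takes 2 hours, so it must start by 25 − 2 = hour 23.
Floral arrangement has to be done before catering load-in (must start by hour 23). That means finishing by hour 23, i.e. starting by 23 − 1 = hour 22.
Since catering load-in (must start by hour 23) depends on it, sound setup must finish by hour 23. Backing off its 9-hour duration gives a latest start of hour 14.
Tent raising has several dependents: floral arrangement (must start by hour 22, minus 1-hour gap → hour 21); sound setup (must start by hour 14); catering load-in (must start by hour 23). The earliest of those limits is hour 14, so tent raising must start by 14 − 1 = hour 13.

13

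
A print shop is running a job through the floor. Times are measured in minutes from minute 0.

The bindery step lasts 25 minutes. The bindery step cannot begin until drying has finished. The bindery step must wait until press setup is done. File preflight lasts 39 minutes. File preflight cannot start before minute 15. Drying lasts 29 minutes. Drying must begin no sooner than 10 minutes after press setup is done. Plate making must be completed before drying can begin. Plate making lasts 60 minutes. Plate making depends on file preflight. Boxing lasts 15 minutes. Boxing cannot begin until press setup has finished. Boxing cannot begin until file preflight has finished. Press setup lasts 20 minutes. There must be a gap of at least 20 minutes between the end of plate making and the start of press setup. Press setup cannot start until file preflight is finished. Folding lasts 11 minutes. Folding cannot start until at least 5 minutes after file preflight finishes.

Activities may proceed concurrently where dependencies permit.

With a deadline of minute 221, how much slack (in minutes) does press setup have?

File preflight waits on its own release at minute 15, so it starts at minute 15 and finishes at 15 + 39 = minute 54.
After file preflight (finishes minute 54), plate making can start at minute 54 and finishes at minute 114.
For press setup: plate making (finishes minute 114, plus 20-minute gap → minute 134); file preflight (finishes minute 54). Taking the maximum gives a start of minute 134, and it finishes at 134 + 20 = minute 154.

Working backward from the deadline:
The bindery step has no dependents, so it just needs to finish by minute 221. Starting by 221 − 25 = minute 196 achieves that.
Drying feeds into the bindery step (must start by minute 196); so drying must finish by minute 196 and therefore start by minute 167.
Boxing must finish by minute 221; it takes 15 minutes, so it must start by 221 − 15 = minute 206.
Press setup feeds drying (must start by minute 167, minus 10-minute gap → minute 157); the bindery step (must start by minute 196); boxing (must start by minute 206). Taking the minimum, press setup must finish by minute 157 and start by 157 − 20 = minute 137.
So press setup can start as early as minute 134 and as late as minute 137, giving 137 − 134 = 3 minutes of slack.

3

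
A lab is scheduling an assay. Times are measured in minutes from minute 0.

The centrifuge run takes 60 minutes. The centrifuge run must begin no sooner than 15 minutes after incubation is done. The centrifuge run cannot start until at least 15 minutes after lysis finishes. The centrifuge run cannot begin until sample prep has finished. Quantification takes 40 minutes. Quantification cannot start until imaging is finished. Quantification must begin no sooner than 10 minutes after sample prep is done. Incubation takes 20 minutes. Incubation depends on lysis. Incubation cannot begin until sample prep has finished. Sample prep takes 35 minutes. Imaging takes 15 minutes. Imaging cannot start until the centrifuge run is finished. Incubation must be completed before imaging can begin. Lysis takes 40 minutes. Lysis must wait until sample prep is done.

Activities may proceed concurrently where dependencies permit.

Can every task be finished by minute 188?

No

Nothing blocks sample prep, so it runs from minute 0 to minute 35.
After sample prep (finishes minute 35), lysis can start at minute 35 and finishes at minute 75.
Incubation needs all of lysis (finishes minute 75); sample prep (finishes minute 35). That puts its earliest start at minute 75; it finishes at 75 + 20 = minute 95.
The centrifuge run needs all of incubation (finishes minute 95, plus 15-minute gap → minute 110); lysis (finishes minute 75, plus 15-minute gap → minute 90); sample prep (finishes minute 35). That puts its earliest start at minute 110; it finishes at 110 + 60 = minute 170.
Imaging cannot start until the centrifuge run (finishes minute 170); incubation (finishes minute 95). The controlling bound is minute 170, so imaging finishes at 170 + 15 = minute 185.
Quantification cannot start until imaging (finishes minute 185); sample prep (finishes minute 35, plus 10-minute gap → minute 45). The controlling bound is minute 185, so quantification finishes at 185 + 40 = minute 225.
The earliest everything can be done is minute 225, which is after the deadline of 188, so it is not possible.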